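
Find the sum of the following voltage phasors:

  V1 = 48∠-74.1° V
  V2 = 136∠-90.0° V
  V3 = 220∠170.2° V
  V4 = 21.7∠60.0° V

Step 1 — Convert each phasor to rectangular form:
  V1 = 48·(cos(-74.1°) + j·sin(-74.1°)) = 13.15 - j46.16 V
  V2 = 136·(cos(-90.0°) + j·sin(-90.0°)) = 0 - j136 V
  V3 = 220·(cos(170.2°) + j·sin(170.2°)) = -216.8 + j37.45 V
  V4 = 21.7·(cos(60.0°) + j·sin(60.0°)) = 10.85 + j18.79 V
Step 2 — Sum components: V_total = -192.8 - j125.9 V.
Step 3 — Convert to polar: |V_total| = 230.3 V, ∠V_total = -146.8°.

V_total = 230.3∠-146.8° V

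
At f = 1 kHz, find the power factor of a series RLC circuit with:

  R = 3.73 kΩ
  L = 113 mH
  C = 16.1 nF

Step 1 — Angular frequency: ω = 2π·f = 2π·1000 = 6283 rad/s.
Step 2 — Component impedances:
  R: Z = R = 3730 Ω
  L: Z = jωL = j·6283·0.113 = 0 + j710 Ω
  C: Z = 1/(jωC) = -j/(ω·C) = 0 - j9885 Ω
Step 3 — Series combination: Z_total = R + L + C = 3730 - j9175 Ω = 9905∠-67.9° Ω.
Step 4 — Power factor: PF = cos(φ) = Re(Z)/|Z| = 3730/9905 = 0.3766.
Step 5 — Type: Im(Z) = -9175 ⇒ leading (phase φ = -67.9°).

PF = 0.3766 (leading, φ = -67.9°)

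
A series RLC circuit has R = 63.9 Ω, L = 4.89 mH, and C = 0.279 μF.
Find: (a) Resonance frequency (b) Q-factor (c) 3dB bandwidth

Step 1 — Resonance condition Im(Z)=0 gives ω₀ = 1/√(LC).
Step 2 — ω₀ = 1/√(0.00489·2.79e-07) = 2.707e+04 rad/s.
Step 3 — f₀ = ω₀/(2π) = 4309 Hz.
Step 4 — Series Q: Q = ω₀L/R = 2.707e+04·0.00489/63.9 = 2.072.
Step 5 — 3dB bandwidth: Δω = ω₀/Q = 1.307e+04 rad/s; BW = Δω/(2π) = 2080 Hz.

(a) f₀ = 4309 Hz  (b) Q = 2.072  (c) BW = 2080 Hz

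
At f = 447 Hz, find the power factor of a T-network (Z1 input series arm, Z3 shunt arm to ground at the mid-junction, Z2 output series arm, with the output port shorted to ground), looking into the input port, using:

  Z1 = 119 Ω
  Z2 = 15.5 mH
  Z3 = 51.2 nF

Step 1 — Angular frequency: ω = 2π·f = 2π·447 = 2809 rad/s.
Step 2 — Component impedances:
  Z1: Z = R = 119 Ω
  Z2: Z = jωL = j·2809·0.0155 = 0 + j43.53 Ω
  Z3: Z = 1/(jωC) = -j/(ω·C) = 0 - j6954 Ω
Step 3 — With the output port shorted to ground, the output series arm Z2 runs from the junction to ground; the shunt arm Z3 also runs from the junction to ground. They appear in parallel: Z3 || Z2 = 0 + j43.81 Ω.
Step 4 — Series with input arm Z1: Z_in = Z1 + (Z3 || Z2) = 119 + j43.81 Ω = 126.8∠20.2° Ω.
Step 5 — Power factor: PF = cos(φ) = Re(Z)/|Z| = 119/126.81 = 0.9384.
Step 6 — Type: Im(Z) = 43.81 ⇒ lagging (phase φ = 20.2°).

PF = 0.9384 (lagging, φ = 20.2°)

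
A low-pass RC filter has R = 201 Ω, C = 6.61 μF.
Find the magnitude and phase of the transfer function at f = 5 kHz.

Step 1 — Angular frequency: ω = 2π·5000 = 3.142e+04 rad/s.
Step 2 — Transfer function: H(jω) = 1/(1 + jωRC).
Step 3 — Denominator: 1 + jωRC = 1 + j·3.142e+04·201·6.61e-06 = 1 + j41.74.
Step 4 — H = 0.0005737 - j0.02394.
Step 5 — Magnitude: |H| = 0.02395 (-32.4 dB); phase: φ = -88.6°.

|H| = 0.02395 (-32.4 dB), φ = -88.6°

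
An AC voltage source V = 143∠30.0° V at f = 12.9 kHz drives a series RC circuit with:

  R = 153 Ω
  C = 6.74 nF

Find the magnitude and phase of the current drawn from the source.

Step 1 — Angular frequency: ω = 2π·f = 2π·1.29e+04 = 8.105e+04 rad/s.
Step 2 — Component impedances:
  R: Z = R = 153 Ω
  C: Z = 1/(jωC) = -j/(ω·C) = 0 - j1831 Ω
Step 3 — Series combination: Z_total = R + C = 153 - j1831 Ω = 1837∠-85.2° Ω.
Step 4 — Source phasor: V = 143∠30.0° V = 123.8 + j71.5 V.
Step 5 — Ohm's law: I = V / Z_total = (123.8 + j71.5) / (153 - j1831) = -0.03317 + j0.07043 A.
Step 6 — Convert to polar: |I| = 0.07785 A, ∠I = 115.2°.

I = 0.07785∠115.2° A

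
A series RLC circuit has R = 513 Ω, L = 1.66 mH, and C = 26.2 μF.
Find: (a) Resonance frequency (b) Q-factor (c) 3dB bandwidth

Step 1 — Resonance condition Im(Z)=0 gives ω₀ = 1/√(LC).
Step 2 — ω₀ = 1/√(0.00166·2.62e-05) = 4795 rad/s.
Step 3 — f₀ = ω₀/(2π) = 763.2 Hz.
Step 4 — Series Q: Q = ω₀L/R = 4795·0.00166/513 = 0.01552.
Step 5 — 3dB bandwidth: Δω = ω₀/Q = 3.09e+05 rad/s; BW = Δω/(2π) = 4.918e+04 Hz.

(a) f₀ = 763.2 Hz  (b) Q = 0.01552  (c) BW = 4.918e+04 Hz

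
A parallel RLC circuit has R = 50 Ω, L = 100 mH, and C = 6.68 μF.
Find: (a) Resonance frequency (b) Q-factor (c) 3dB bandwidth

Step 1 — Resonance: ω₀ = 1/√(LC) = 1/√(0.1·6.68e-06) = 1224 rad/s.
Step 2 — f₀ = ω₀/(2π) = 194.7 Hz.
Step 3 — Parallel Q: Q = R/(ω₀L) = 50/(1224·0.1) = 0.4087.
Step 4 — Bandwidth: Δω = ω₀/Q = 2994 rad/s; BW = Δω/(2π) = 476.5 Hz.

(a) f₀ = 194.7 Hz  (b) Q = 0.4087  (c) BW = 476.5 Hz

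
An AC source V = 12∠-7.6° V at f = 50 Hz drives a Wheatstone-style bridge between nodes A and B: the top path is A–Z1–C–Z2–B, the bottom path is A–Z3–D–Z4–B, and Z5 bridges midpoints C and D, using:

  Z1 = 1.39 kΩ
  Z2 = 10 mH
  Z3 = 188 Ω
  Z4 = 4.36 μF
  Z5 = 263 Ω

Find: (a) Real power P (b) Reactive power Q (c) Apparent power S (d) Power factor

Step 1 — Angular frequency: ω = 2π·f = 2π·50 = 314.2 rad/s.
Step 2 — Component impedances:
  Z1: Z = R = 1390 Ω
  Z2: Z = jωL = j·314.2·0.01 = 0 + j3.142 Ω
  Z3: Z = R = 188 Ω
  Z4: Z = 1/(jωC) = -j/(ω·C) = 0 - j730.1 Ω
  Z5: Z = R = 263 Ω
Step 3 — Bridge requires nodal analysis (the Z5 bridge couples midpoints C and D, so the two paths cannot be reduced to a simple series/parallel combination). Setting node B to ground and injecting 1 A at node A, the 3-node admittance system at A, C, D solves to V_A = Z_AB = 326.7 - j46.82 Ω = 330.1∠-8.2° Ω.
Step 4 — Source phasor: V = 12∠-7.6° V = 11.89 - j1.587 V.
Step 5 — Current: I = V / Z = 0.03635 + j0.0003515 A = 0.03636∠0.6° A.
Step 6 — Complex power: S = V·I* = 0.4319 - j0.06188 VA.
Step 7 — Real power: P = Re(S) = 0.4319 W.
Step 8 — Reactive power: Q = Im(S) = -0.06188 VAR.
Step 9 — Apparent power: |S| = 0.4363 VA.
Step 10 — Power factor: PF = P/|S| = 0.9899 (leading).

(a) P = 0.4319 W  (b) Q = -0.06188 VAR  (c) S = 0.4363 VA  (d) PF = 0.9899 (leading)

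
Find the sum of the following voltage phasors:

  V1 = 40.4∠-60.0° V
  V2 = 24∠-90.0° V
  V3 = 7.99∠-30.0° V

Step 1 — Convert each phasor to rectangular form:
  V1 = 40.4·(cos(-60.0°) + j·sin(-60.0°)) = 20.2 - j34.99 V
  V2 = 24·(cos(-90.0°) + j·sin(-90.0°)) = 0 - j24 V
  V3 = 7.99·(cos(-30.0°) + j·sin(-30.0°)) = 6.92 - j3.995 V
Step 2 — Sum components: V_total = 27.12 - j62.98 V.
Step 3 — Convert to polar: |V_total| = 68.57 V, ∠V_total = -66.7°.

V_total = 68.57∠-66.7° V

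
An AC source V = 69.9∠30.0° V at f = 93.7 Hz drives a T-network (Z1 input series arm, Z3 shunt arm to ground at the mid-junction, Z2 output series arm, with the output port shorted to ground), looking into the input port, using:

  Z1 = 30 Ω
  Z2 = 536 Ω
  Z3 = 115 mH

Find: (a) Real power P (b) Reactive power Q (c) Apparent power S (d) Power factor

Step 1 — Angular frequency: ω = 2π·f = 2π·93.7 = 588.7 rad/s.
Step 2 — Component impedances:
  Z1: Z = R = 30 Ω
  Z2: Z = R = 536 Ω
  Z3: Z = jωL = j·588.7·0.115 = 0 + j67.7 Ω
Step 3 — With the output port shorted to ground, the output series arm Z2 runs from the junction to ground; the shunt arm Z3 also runs from the junction to ground. They appear in parallel: Z3 || Z2 = 8.418 + j66.64 Ω.
Step 4 — Series with input arm Z1: Z_in = Z1 + (Z3 || Z2) = 38.42 + j66.64 Ω = 76.92∠60.0° Ω.
Step 5 — Source phasor: V = 69.9∠30.0° V = 60.54 + j34.95 V.
Step 6 — Current: I = V / Z = 0.7867 - j0.4549 A = 0.9087∠-30.0° A.
Step 7 — Complex power: S = V·I* = 31.72 + j55.03 VA.
Step 8 — Real power: P = Re(S) = 31.72 W.
Step 9 — Reactive power: Q = Im(S) = 55.03 VAR.
Step 10 — Apparent power: |S| = 63.52 VA.
Step 11 — Power factor: PF = P/|S| = 0.4994 (lagging).

(a) P = 31.72 W  (b) Q = 55.03 VAR  (c) S = 63.52 VA  (d) PF = 0.4994 (lagging)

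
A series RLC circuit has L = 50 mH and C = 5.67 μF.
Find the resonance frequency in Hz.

Step 1 — Resonance condition Im(Z)=0 gives ω₀ = 1/√(LC).
Step 2 — ω₀ = 1/√(0.05·5.67e-06) = 1878 rad/s.
Step 3 — f₀ = ω₀/(2π) = 298.9 Hz.

f₀ = 298.9 Hz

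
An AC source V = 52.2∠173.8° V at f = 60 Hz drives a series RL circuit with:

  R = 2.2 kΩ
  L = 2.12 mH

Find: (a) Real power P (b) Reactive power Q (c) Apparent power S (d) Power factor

Step 1 — Angular frequency: ω = 2π·f = 2π·60 = 377 rad/s.
Step 2 — Component impedances:
  R: Z = R = 2200 Ω
  L: Z = jωL = j·377·0.00212 = 0 + j0.7992 Ω
Step 3 — Series combination: Z_total = R + L = 2200 + j0.7992 Ω = 2200∠0.0° Ω.
Step 4 — Source phasor: V = 52.2∠173.8° V = -51.89 + j5.638 V.
Step 5 — Current: I = V / Z = -0.02359 + j0.002571 A = 0.02373∠173.8° A.
Step 6 — Complex power: S = V·I* = 1.239 + j0.0004499 VA.
Step 7 — Real power: P = Re(S) = 1.239 W.
Step 8 — Reactive power: Q = Im(S) = 0.0004499 VAR.
Step 9 — Apparent power: |S| = 1.239 VA.
Step 10 — Power factor: PF = P/|S| = 1 (lagging).

(a) P = 1.239 W  (b) Q = 0.0004499 VAR  (c) S = 1.239 VA  (d) PF = 1 (lagging)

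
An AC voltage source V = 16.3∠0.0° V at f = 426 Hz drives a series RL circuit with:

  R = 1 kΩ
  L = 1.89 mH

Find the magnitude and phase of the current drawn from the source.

Step 1 — Angular frequency: ω = 2π·f = 2π·426 = 2677 rad/s.
Step 2 — Component impedances:
  R: Z = R = 1000 Ω
  L: Z = jωL = j·2677·0.00189 = 0 + j5.059 Ω
Step 3 — Series combination: Z_total = R + L = 1000 + j5.059 Ω = 1000∠0.3° Ω.
Step 4 — Source phasor: V = 16.3∠0.0° V = 16.3 V.
Step 5 — Ohm's law: I = V / Z_total = (16.3) / (1000 + j5.059) = 0.0163 - j8.246e-05 A.
Step 6 — Convert to polar: |I| = 0.0163 A, ∠I = -0.3°.

I = 0.0163∠-0.3° A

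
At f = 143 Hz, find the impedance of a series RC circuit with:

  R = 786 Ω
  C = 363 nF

Step 1 — Angular frequency: ω = 2π·f = 2π·143 = 898.5 rad/s.
Step 2 — Component impedances:
  R: Z = R = 786 Ω
  C: Z = 1/(jωC) = -j/(ω·C) = 0 - j3066 Ω
Step 3 — Series combination: Z_total = R + C = 786 - j3066 Ω = 3165∠-75.6° Ω.

Z = 786 - j3066 Ω = 3165∠-75.6° Ω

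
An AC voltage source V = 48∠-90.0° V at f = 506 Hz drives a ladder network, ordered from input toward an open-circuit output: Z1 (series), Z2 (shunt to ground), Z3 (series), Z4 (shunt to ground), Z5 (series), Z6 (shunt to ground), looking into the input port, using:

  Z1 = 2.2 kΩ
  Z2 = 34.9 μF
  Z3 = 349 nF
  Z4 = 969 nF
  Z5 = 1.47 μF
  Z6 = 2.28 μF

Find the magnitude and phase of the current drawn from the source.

Step 1 — Angular frequency: ω = 2π·f = 2π·506 = 3179 rad/s.
Step 2 — Component impedances:
  Z1: Z = R = 2200 Ω
  Z2: Z = 1/(jωC) = -j/(ω·C) = 0 - j9.012 Ω
  Z3: Z = 1/(jωC) = -j/(ω·C) = 0 - j901.2 Ω
  Z4: Z = 1/(jωC) = -j/(ω·C) = 0 - j324.6 Ω
  Z5: Z = 1/(jωC) = -j/(ω·C) = 0 - j214 Ω
  Z6: Z = 1/(jωC) = -j/(ω·C) = 0 - j138 Ω
Step 3 — Ladder network (open output): work backward from the far end, alternating series and parallel combinations. Z_in = 2200 - j8.937 Ω = 2200∠-0.2° Ω.
Step 4 — Source phasor: V = 48∠-90.0° V = 0 - j48 V.
Step 5 — Ohm's law: I = V / Z_total = (0 - j48) / (2200 - j8.937) = 8.863e-05 - j0.02182 A.
Step 6 — Convert to polar: |I| = 0.02182 A, ∠I = -89.8°.

I = 0.02182∠-89.8° A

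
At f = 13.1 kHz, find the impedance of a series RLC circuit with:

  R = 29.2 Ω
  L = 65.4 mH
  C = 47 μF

Step 1 — Angular frequency: ω = 2π·f = 2π·1.31e+04 = 8.231e+04 rad/s.
Step 2 — Component impedances:
  R: Z = R = 29.2 Ω
  L: Z = jωL = j·8.231e+04·0.0654 = 0 + j5383 Ω
  C: Z = 1/(jωC) = -j/(ω·C) = 0 - j0.2585 Ω
Step 3 — Series combination: Z_total = R + L + C = 29.2 + j5383 Ω = 5383∠89.7° Ω.

Z = 29.2 + j5383 Ω = 5383∠89.7° Ω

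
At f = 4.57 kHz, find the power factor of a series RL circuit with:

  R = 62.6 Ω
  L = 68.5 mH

Step 1 — Angular frequency: ω = 2π·f = 2π·4570 = 2.871e+04 rad/s.
Step 2 — Component impedances:
  R: Z = R = 62.6 Ω
  L: Z = jωL = j·2.871e+04·0.0685 = 0 + j1967 Ω
Step 3 — Series combination: Z_total = R + L = 62.6 + j1967 Ω = 1968∠88.2° Ω.
Step 4 — Power factor: PF = cos(φ) = Re(Z)/|Z| = 62.6/1968 = 0.03181.
Step 5 — Type: Im(Z) = 1967 ⇒ lagging (phase φ = 88.2°).

PF = 0.03181 (lagging, φ = 88.2°)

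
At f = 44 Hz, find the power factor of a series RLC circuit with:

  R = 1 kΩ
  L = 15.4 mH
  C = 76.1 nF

Step 1 — Angular frequency: ω = 2π·f = 2π·44 = 276.5 rad/s.
Step 2 — Component impedances:
  R: Z = R = 1000 Ω
  L: Z = jωL = j·276.5·0.0154 = 0 + j4.257 Ω
  C: Z = 1/(jωC) = -j/(ω·C) = 0 - j4.753e+04 Ω
Step 3 — Series combination: Z_total = R + L + C = 1000 - j4.753e+04 Ω = 4.754e+04∠-88.8° Ω.
Step 4 — Power factor: PF = cos(φ) = Re(Z)/|Z| = 1000/47538 = 0.02104.
Step 5 — Type: Im(Z) = -4.753e+04 ⇒ leading (phase φ = -88.8°).

PF = 0.02104 (leading, φ = -88.8°)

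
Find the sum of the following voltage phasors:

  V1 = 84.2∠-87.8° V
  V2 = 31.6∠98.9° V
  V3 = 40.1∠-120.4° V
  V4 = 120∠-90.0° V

Step 1 — Convert each phasor to rectangular form:
  V1 = 84.2·(cos(-87.8°) + j·sin(-87.8°)) = 3.232 - j84.14 V
  V2 = 31.6·(cos(98.9°) + j·sin(98.9°)) = -4.889 + j31.22 V
  V3 = 40.1·(cos(-120.4°) + j·sin(-120.4°)) = -20.29 - j34.59 V
  V4 = 120·(cos(-90.0°) + j·sin(-90.0°)) = 0 - j120 V
Step 2 — Sum components: V_total = -21.95 - j207.5 V.
Step 3 — Convert to polar: |V_total| = 208.7 V, ∠V_total = -96.0°.

V_total = 208.7∠-96.0° V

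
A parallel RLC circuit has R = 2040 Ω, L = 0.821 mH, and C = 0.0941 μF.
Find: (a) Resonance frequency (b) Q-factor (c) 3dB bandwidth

Step 1 — Resonance: ω₀ = 1/√(LC) = 1/√(0.000821·9.41e-08) = 1.138e+05 rad/s.
Step 2 — f₀ = ω₀/(2π) = 1.811e+04 Hz.
Step 3 — Parallel Q: Q = R/(ω₀L) = 2040/(1.138e+05·0.000821) = 21.84.
Step 4 — Bandwidth: Δω = ω₀/Q = 5209 rad/s; BW = Δω/(2π) = 829.1 Hz.

(a) f₀ = 1.811e+04 Hz  (b) Q = 21.84  (c) BW = 829.1 Hz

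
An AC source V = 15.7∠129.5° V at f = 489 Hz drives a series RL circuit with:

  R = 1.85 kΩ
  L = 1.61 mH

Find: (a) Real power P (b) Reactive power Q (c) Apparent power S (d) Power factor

Step 1 — Angular frequency: ω = 2π·f = 2π·489 = 3072 rad/s.
Step 2 — Component impedances:
  R: Z = R = 1850 Ω
  L: Z = jωL = j·3072·0.00161 = 0 + j4.947 Ω
Step 3 — Series combination: Z_total = R + L = 1850 + j4.947 Ω = 1850∠0.2° Ω.
Step 4 — Source phasor: V = 15.7∠129.5° V = -9.986 + j12.11 V.
Step 5 — Current: I = V / Z = -0.005381 + j0.006563 A = 0.008486∠129.3° A.
Step 6 — Complex power: S = V·I* = 0.1332 + j0.0003563 VA.
Step 7 — Real power: P = Re(S) = 0.1332 W.
Step 8 — Reactive power: Q = Im(S) = 0.0003563 VAR.
Step 9 — Apparent power: |S| = 0.1332 VA.
Step 10 — Power factor: PF = P/|S| = 1 (lagging).

(a) P = 0.1332 W  (b) Q = 0.0003563 VAR  (c) S = 0.1332 VA  (d) PF = 1 (lagging)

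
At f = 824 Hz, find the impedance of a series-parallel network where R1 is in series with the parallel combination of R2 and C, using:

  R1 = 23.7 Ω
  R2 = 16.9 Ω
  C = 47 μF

Step 1 — Angular frequency: ω = 2π·f = 2π·824 = 5177 rad/s.
Step 2 — Component impedances:
  R1: Z = R = 23.7 Ω
  R2: Z = R = 16.9 Ω
  C: Z = 1/(jωC) = -j/(ω·C) = 0 - j4.11 Ω
Step 3 — Parallel branch: R2 || C = 1/(1/R2 + 1/C) = 0.9435 - j3.88 Ω.
Step 4 — Series with R1: Z_total = R1 + (R2 || C) = 24.64 - j3.88 Ω = 24.95∠-8.9° Ω.

Z = 24.64 - j3.88 Ω = 24.95∠-8.9° Ω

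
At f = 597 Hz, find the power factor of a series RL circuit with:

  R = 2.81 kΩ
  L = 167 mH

Step 1 — Angular frequency: ω = 2π·f = 2π·597 = 3751 rad/s.
Step 2 — Component impedances:
  R: Z = R = 2810 Ω
  L: Z = jωL = j·3751·0.167 = 0 + j626.4 Ω
Step 3 — Series combination: Z_total = R + L = 2810 + j626.4 Ω = 2879∠12.6° Ω.
Step 4 — Power factor: PF = cos(φ) = Re(Z)/|Z| = 2810/2879 = 0.976.
Step 5 — Type: Im(Z) = 626.4 ⇒ lagging (phase φ = 12.6°).

PF = 0.976 (lagging, φ = 12.6°)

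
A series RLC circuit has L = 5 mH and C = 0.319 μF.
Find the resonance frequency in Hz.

Step 1 — Resonance condition Im(Z)=0 gives ω₀ = 1/√(LC).
Step 2 — ω₀ = 1/√(0.005·3.19e-07) = 2.504e+04 rad/s.
Step 3 — f₀ = ω₀/(2π) = 3985 Hz.

f₀ = 3985 Hz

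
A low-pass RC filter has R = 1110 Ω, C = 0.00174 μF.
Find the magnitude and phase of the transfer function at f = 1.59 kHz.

Step 1 — Angular frequency: ω = 2π·1590 = 9990 rad/s.
Step 2 — Transfer function: H(jω) = 1/(1 + jωRC).
Step 3 — Denominator: 1 + jωRC = 1 + j·9990·1110·1.74e-09 = 1 + j0.0193.
Step 4 — H = 0.9996 - j0.01929.
Step 5 — Magnitude: |H| = 0.9998 (-0.0 dB); phase: φ = -1.1°.

|H| = 0.9998 (-0.0 dB), φ = -1.1°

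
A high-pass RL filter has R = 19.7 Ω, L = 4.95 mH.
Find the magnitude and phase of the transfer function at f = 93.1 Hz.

Step 1 — Angular frequency: ω = 2π·93.1 = 585 rad/s.
Step 2 — Transfer function: H(jω) = jωL/(R + jωL).
Step 3 — Numerator jωL = j·2.896; denominator R + jωL = 19.7 + j2.896.
Step 4 — H = 0.02115 + j0.1439.
Step 5 — Magnitude: |H| = 0.1454 (-16.7 dB); phase: φ = 81.6°.

|H| = 0.1454 (-16.7 dB), φ = 81.6°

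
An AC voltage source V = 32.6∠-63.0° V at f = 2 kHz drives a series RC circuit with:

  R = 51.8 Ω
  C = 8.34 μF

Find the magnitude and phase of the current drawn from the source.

Step 1 — Angular frequency: ω = 2π·f = 2π·2000 = 1.257e+04 rad/s.
Step 2 — Component impedances:
  R: Z = R = 51.8 Ω
  C: Z = 1/(jωC) = -j/(ω·C) = 0 - j9.542 Ω
Step 3 — Series combination: Z_total = R + C = 51.8 - j9.542 Ω = 52.67∠-10.4° Ω.
Step 4 — Source phasor: V = 32.6∠-63.0° V = 14.8 - j29.05 V.
Step 5 — Ohm's law: I = V / Z_total = (14.8 - j29.05) / (51.8 - j9.542) = 0.3762 - j0.4914 A.
Step 6 — Convert to polar: |I| = 0.6189 A, ∠I = -52.6°.

I = 0.6189∠-52.6° A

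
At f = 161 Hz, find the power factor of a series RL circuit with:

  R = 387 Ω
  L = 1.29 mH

Step 1 — Angular frequency: ω = 2π·f = 2π·161 = 1012 rad/s.
Step 2 — Component impedances:
  R: Z = R = 387 Ω
  L: Z = jωL = j·1012·0.00129 = 0 + j1.305 Ω
Step 3 — Series combination: Z_total = R + L = 387 + j1.305 Ω = 387∠0.2° Ω.
Step 4 — Power factor: PF = cos(φ) = Re(Z)/|Z| = 387/387 = 1.
Step 5 — Type: Im(Z) = 1.305 ⇒ lagging (phase φ = 0.2°).

PF = 1 (lagging, φ = 0.2°)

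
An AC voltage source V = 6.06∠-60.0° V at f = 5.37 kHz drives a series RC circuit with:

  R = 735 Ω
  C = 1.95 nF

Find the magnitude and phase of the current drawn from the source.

Step 1 — Angular frequency: ω = 2π·f = 2π·5370 = 3.374e+04 rad/s.
Step 2 — Component impedances:
  R: Z = R = 735 Ω
  C: Z = 1/(jωC) = -j/(ω·C) = 0 - j1.52e+04 Ω
Step 3 — Series combination: Z_total = R + C = 735 - j1.52e+04 Ω = 1.522e+04∠-87.2° Ω.
Step 4 — Source phasor: V = 6.06∠-60.0° V = 3.03 - j5.248 V.
Step 5 — Ohm's law: I = V / Z_total = (3.03 - j5.248) / (735 - j1.52e+04) = 0.0003541 + j0.0001822 A.
Step 6 — Convert to polar: |I| = 0.0003982 A, ∠I = 27.2°.

I = 0.0003982∠27.2° A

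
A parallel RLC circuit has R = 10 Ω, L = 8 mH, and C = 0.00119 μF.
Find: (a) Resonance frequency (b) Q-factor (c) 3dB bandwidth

Step 1 — Resonance: ω₀ = 1/√(LC) = 1/√(0.008·1.19e-09) = 3.241e+05 rad/s.
Step 2 — f₀ = ω₀/(2π) = 5.158e+04 Hz.
Step 3 — Parallel Q: Q = R/(ω₀L) = 10/(3.241e+05·0.008) = 0.003857.
Step 4 — Bandwidth: Δω = ω₀/Q = 8.403e+07 rad/s; BW = Δω/(2π) = 1.337e+07 Hz.

(a) f₀ = 5.158e+04 Hz  (b) Q = 0.003857  (c) BW = 1.337e+07 Hz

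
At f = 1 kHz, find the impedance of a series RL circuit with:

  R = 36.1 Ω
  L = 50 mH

Step 1 — Angular frequency: ω = 2π·f = 2π·1000 = 6283 rad/s.
Step 2 — Component impedances:
  R: Z = R = 36.1 Ω
  L: Z = jωL = j·6283·0.05 = 0 + j314.2 Ω
Step 3 — Series combination: Z_total = R + L = 36.1 + j314.2 Ω = 316.2∠83.4° Ω.

Z = 36.1 + j314.2 Ω = 316.2∠83.4° Ω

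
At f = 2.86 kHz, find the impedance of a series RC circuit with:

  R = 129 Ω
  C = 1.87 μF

Step 1 — Angular frequency: ω = 2π·f = 2π·2860 = 1.797e+04 rad/s.
Step 2 — Component impedances:
  R: Z = R = 129 Ω
  C: Z = 1/(jωC) = -j/(ω·C) = 0 - j29.76 Ω
Step 3 — Series combination: Z_total = R + C = 129 - j29.76 Ω = 132.4∠-13.0° Ω.

Z = 129 - j29.76 Ω = 132.4∠-13.0° Ω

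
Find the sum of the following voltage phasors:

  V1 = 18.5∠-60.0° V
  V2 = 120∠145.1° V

Step 1 — Convert each phasor to rectangular form:
  V1 = 18.5·(cos(-60.0°) + j·sin(-60.0°)) = 9.25 - j16.02 V
  V2 = 120·(cos(145.1°) + j·sin(145.1°)) = -98.42 + j68.66 V
Step 2 — Sum components: V_total = -89.17 + j52.64 V.
Step 3 — Convert to polar: |V_total| = 103.5 V, ∠V_total = 149.4°.

V_total = 103.5∠149.4° V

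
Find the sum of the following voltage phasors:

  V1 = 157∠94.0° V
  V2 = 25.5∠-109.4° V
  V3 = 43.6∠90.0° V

Step 1 — Convert each phasor to rectangular form:
  V1 = 157·(cos(94.0°) + j·sin(94.0°)) = -10.95 + j156.6 V
  V2 = 25.5·(cos(-109.4°) + j·sin(-109.4°)) = -8.47 - j24.05 V
  V3 = 43.6·(cos(90.0°) + j·sin(90.0°)) = 0 + j43.6 V
Step 2 — Sum components: V_total = -19.42 + j176.2 V.
Step 3 — Convert to polar: |V_total| = 177.2 V, ∠V_total = 96.3°.

V_total = 177.2∠96.3° V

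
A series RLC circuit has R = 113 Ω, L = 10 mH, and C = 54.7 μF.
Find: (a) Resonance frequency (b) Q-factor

Step 1 — Resonance condition Im(Z)=0 gives ω₀ = 1/√(LC).
Step 2 — ω₀ = 1/√(0.01·5.47e-05) = 1352 rad/s.
Step 3 — f₀ = ω₀/(2π) = 215.2 Hz.
Step 4 — Series Q: Q = ω₀L/R = 1352·0.01/113 = 0.1197.

(a) f₀ = 215.2 Hz  (b) Q = 0.1197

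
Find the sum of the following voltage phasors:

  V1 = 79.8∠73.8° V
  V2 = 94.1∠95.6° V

Step 1 — Convert each phasor to rectangular form:
  V1 = 79.8·(cos(73.8°) + j·sin(73.8°)) = 22.26 + j76.63 V
  V2 = 94.1·(cos(95.6°) + j·sin(95.6°)) = -9.183 + j93.65 V
Step 2 — Sum components: V_total = 13.08 + j170.3 V.
Step 3 — Convert to polar: |V_total| = 170.8 V, ∠V_total = 85.6°.

V_total = 170.8∠85.6° V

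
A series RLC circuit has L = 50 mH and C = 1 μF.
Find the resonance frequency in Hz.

Step 1 — Resonance condition Im(Z)=0 gives ω₀ = 1/√(LC).
Step 2 — ω₀ = 1/√(0.05·1e-06) = 4472 rad/s.
Step 3 — f₀ = ω₀/(2π) = 711.8 Hz.

f₀ = 711.8 Hz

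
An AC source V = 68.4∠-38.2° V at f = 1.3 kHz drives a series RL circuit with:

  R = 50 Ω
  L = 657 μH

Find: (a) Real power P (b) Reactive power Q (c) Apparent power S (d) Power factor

Step 1 — Angular frequency: ω = 2π·f = 2π·1300 = 8168 rad/s.
Step 2 — Component impedances:
  R: Z = R = 50 Ω
  L: Z = jωL = j·8168·0.000657 = 0 + j5.366 Ω
Step 3 — Series combination: Z_total = R + L = 50 + j5.366 Ω = 50.29∠6.1° Ω.
Step 4 — Source phasor: V = 68.4∠-38.2° V = 53.75 - j42.3 V.
Step 5 — Current: I = V / Z = 0.973 - j0.9504 A = 1.36∠-44.3° A.
Step 6 — Complex power: S = V·I* = 92.51 + j9.929 VA.
Step 7 — Real power: P = Re(S) = 92.51 W.
Step 8 — Reactive power: Q = Im(S) = 9.929 VAR.
Step 9 — Apparent power: |S| = 93.04 VA.
Step 10 — Power factor: PF = P/|S| = 0.9943 (lagging).

(a) P = 92.51 W  (b) Q = 9.929 VAR  (c) S = 93.04 VA  (d) PF = 0.9943 (lagging)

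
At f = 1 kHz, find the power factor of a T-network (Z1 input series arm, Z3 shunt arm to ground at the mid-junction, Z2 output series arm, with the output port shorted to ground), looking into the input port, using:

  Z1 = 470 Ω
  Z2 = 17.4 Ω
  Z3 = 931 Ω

Step 1 — Angular frequency: ω = 2π·f = 2π·1000 = 6283 rad/s.
Step 2 — Component impedances:
  Z1: Z = R = 470 Ω
  Z2: Z = R = 17.4 Ω
  Z3: Z = R = 931 Ω
Step 3 — With the output port shorted to ground, the output series arm Z2 runs from the junction to ground; the shunt arm Z3 also runs from the junction to ground. They appear in parallel: Z3 || Z2 = 17.08 Ω.
Step 4 — Series with input arm Z1: Z_in = Z1 + (Z3 || Z2) = 487.1 Ω = 487.1∠0.0° Ω.
Step 5 — Power factor: PF = cos(φ) = Re(Z)/|Z| = 487.1/487.1 = 1.
Step 6 — Type: Im(Z) = 0 ⇒ unity (phase φ = 0.0°).

PF = 1 (unity, φ = 0.0°)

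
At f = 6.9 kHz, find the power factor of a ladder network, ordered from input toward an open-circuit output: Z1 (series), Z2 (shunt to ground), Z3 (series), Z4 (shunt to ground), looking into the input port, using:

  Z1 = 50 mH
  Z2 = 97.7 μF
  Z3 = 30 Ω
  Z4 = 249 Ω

Step 1 — Angular frequency: ω = 2π·f = 2π·6900 = 4.335e+04 rad/s.
Step 2 — Component impedances:
  Z1: Z = jωL = j·4.335e+04·0.05 = 0 + j2168 Ω
  Z2: Z = 1/(jωC) = -j/(ω·C) = 0 - j0.2361 Ω
  Z3: Z = R = 30 Ω
  Z4: Z = R = 249 Ω
Step 3 — Ladder network (open output): work backward from the far end, alternating series and parallel combinations. Z_in = 0.0001998 + j2167 Ω = 2167∠90.0° Ω.
Step 4 — Power factor: PF = cos(φ) = Re(Z)/|Z| = 0.00019978/2167.5 = 9.217e-08.
Step 5 — Type: Im(Z) = 2167 ⇒ lagging (phase φ = 90.0°).

PF = 9.217e-08 (lagging, φ = 90.0°)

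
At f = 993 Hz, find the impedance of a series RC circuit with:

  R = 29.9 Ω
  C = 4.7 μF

Step 1 — Angular frequency: ω = 2π·f = 2π·993 = 6239 rad/s.
Step 2 — Component impedances:
  R: Z = R = 29.9 Ω
  C: Z = 1/(jωC) = -j/(ω·C) = 0 - j34.1 Ω
Step 3 — Series combination: Z_total = R + C = 29.9 - j34.1 Ω = 45.35∠-48.8° Ω.

Z = 29.9 - j34.1 Ω = 45.35∠-48.8° Ω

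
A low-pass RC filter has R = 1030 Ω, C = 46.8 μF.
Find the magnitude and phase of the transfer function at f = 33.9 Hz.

Step 1 — Angular frequency: ω = 2π·33.9 = 213 rad/s.
Step 2 — Transfer function: H(jω) = 1/(1 + jωRC).
Step 3 — Denominator: 1 + jωRC = 1 + j·213·1030·4.68e-05 = 1 + j10.27.
Step 4 — H = 0.009397 - j0.09648.
Step 5 — Magnitude: |H| = 0.09694 (-20.3 dB); phase: φ = -84.4°.

|H| = 0.09694 (-20.3 dB), φ = -84.4°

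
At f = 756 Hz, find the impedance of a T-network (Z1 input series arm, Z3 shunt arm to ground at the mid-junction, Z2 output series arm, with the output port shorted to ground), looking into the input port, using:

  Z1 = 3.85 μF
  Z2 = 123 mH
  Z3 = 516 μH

Step 1 — Angular frequency: ω = 2π·f = 2π·756 = 4750 rad/s.
Step 2 — Component impedances:
  Z1: Z = 1/(jωC) = -j/(ω·C) = 0 - j54.68 Ω
  Z2: Z = jωL = j·4750·0.123 = 0 + j584.3 Ω
  Z3: Z = jωL = j·4750·0.000516 = 0 + j2.451 Ω
Step 3 — With the output port shorted to ground, the output series arm Z2 runs from the junction to ground; the shunt arm Z3 also runs from the junction to ground. They appear in parallel: Z3 || Z2 = 0 + j2.441 Ω.
Step 4 — Series with input arm Z1: Z_in = Z1 + (Z3 || Z2) = 0 - j52.24 Ω = 52.24∠-90.0° Ω.

Z = 0 - j52.24 Ω = 52.24∠-90.0° Ω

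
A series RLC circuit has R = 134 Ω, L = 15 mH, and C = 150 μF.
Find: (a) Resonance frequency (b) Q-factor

Step 1 — Resonance condition Im(Z)=0 gives ω₀ = 1/√(LC).
Step 2 — ω₀ = 1/√(0.015·0.00015) = 666.7 rad/s.
Step 3 — f₀ = ω₀/(2π) = 106.1 Hz.
Step 4 — Series Q: Q = ω₀L/R = 666.7·0.015/134 = 0.07463.

(a) f₀ = 106.1 Hz  (b) Q = 0.07463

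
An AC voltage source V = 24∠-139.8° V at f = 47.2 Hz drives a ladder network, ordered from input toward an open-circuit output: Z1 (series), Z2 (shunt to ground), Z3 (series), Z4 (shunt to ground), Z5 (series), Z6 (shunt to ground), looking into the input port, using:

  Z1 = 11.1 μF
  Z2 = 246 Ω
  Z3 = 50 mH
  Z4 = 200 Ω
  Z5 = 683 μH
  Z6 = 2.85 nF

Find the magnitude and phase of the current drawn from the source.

Step 1 — Angular frequency: ω = 2π·f = 2π·47.2 = 296.6 rad/s.
Step 2 — Component impedances:
  Z1: Z = 1/(jωC) = -j/(ω·C) = 0 - j303.8 Ω
  Z2: Z = R = 246 Ω
  Z3: Z = jωL = j·296.6·0.05 = 0 + j14.83 Ω
  Z4: Z = R = 200 Ω
  Z5: Z = jωL = j·296.6·0.000683 = 0 + j0.2026 Ω
  Z6: Z = 1/(jωC) = -j/(ω·C) = 0 - j1.183e+06 Ω
Step 3 — Ladder network (open output): work backward from the far end, alternating series and parallel combinations. Z_in = 110.5 - j299.3 Ω = 319∠-69.7° Ω.
Step 4 — Source phasor: V = 24∠-139.8° V = -18.33 - j15.49 V.
Step 5 — Ohm's law: I = V / Z_total = (-18.33 - j15.49) / (110.5 - j299.3) = 0.02566 - j0.07072 A.
Step 6 — Convert to polar: |I| = 0.07523 A, ∠I = -70.1°.

I = 0.07523∠-70.1° A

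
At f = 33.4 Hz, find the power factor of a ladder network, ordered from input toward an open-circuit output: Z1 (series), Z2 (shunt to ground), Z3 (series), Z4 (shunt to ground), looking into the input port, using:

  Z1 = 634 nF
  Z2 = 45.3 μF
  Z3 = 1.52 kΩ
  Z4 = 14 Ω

Step 1 — Angular frequency: ω = 2π·f = 2π·33.4 = 209.9 rad/s.
Step 2 — Component impedances:
  Z1: Z = 1/(jωC) = -j/(ω·C) = 0 - j7516 Ω
  Z2: Z = 1/(jωC) = -j/(ω·C) = 0 - j105.2 Ω
  Z3: Z = R = 1520 Ω
  Z4: Z = R = 14 Ω
Step 3 — Ladder network (open output): work backward from the far end, alternating series and parallel combinations. Z_in = 7.179 - j7621 Ω = 7621∠-89.9° Ω.
Step 4 — Power factor: PF = cos(φ) = Re(Z)/|Z| = 7.1794/7620.7 = 0.0009421.
Step 5 — Type: Im(Z) = -7621 ⇒ leading (phase φ = -89.9°).

PF = 0.0009421 (leading, φ = -89.9°)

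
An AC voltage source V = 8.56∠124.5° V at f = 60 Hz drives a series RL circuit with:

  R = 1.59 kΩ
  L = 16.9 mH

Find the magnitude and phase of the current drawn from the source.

Step 1 — Angular frequency: ω = 2π·f = 2π·60 = 377 rad/s.
Step 2 — Component impedances:
  R: Z = R = 1590 Ω
  L: Z = jωL = j·377·0.0169 = 0 + j6.371 Ω
Step 3 — Series combination: Z_total = R + L = 1590 + j6.371 Ω = 1590∠0.2° Ω.
Step 4 — Source phasor: V = 8.56∠124.5° V = -4.848 + j7.055 V.
Step 5 — Ohm's law: I = V / Z_total = (-4.848 + j7.055) / (1590 + j6.371) = -0.003032 + j0.004449 A.
Step 6 — Convert to polar: |I| = 0.005384 A, ∠I = 124.3°.

I = 0.005384∠124.3° A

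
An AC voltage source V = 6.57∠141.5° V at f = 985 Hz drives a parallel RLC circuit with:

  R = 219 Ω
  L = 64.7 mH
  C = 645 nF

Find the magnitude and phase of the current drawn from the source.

Step 1 — Angular frequency: ω = 2π·f = 2π·985 = 6189 rad/s.
Step 2 — Component impedances:
  R: Z = R = 219 Ω
  L: Z = jωL = j·6189·0.0647 = 0 + j400.4 Ω
  C: Z = 1/(jωC) = -j/(ω·C) = 0 - j250.5 Ω
Step 3 — Parallel combination: 1/Z_total = 1/R + 1/L + 1/C; Z_total = 197.8 - j64.74 Ω = 208.1∠-18.1° Ω.
Step 4 — Source phasor: V = 6.57∠141.5° V = -5.142 + j4.09 V.
Step 5 — Ohm's law: I = V / Z_total = (-5.142 + j4.09) / (197.8 - j64.74) = -0.02959 + j0.01099 A.
Step 6 — Convert to polar: |I| = 0.03157 A, ∠I = 159.6°.

I = 0.03157∠159.6° A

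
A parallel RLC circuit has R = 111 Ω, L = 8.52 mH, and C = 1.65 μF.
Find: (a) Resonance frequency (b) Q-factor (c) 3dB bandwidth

Step 1 — Resonance: ω₀ = 1/√(LC) = 1/√(0.00852·1.65e-06) = 8434 rad/s.
Step 2 — f₀ = ω₀/(2π) = 1342 Hz.
Step 3 — Parallel Q: Q = R/(ω₀L) = 111/(8434·0.00852) = 1.545.
Step 4 — Bandwidth: Δω = ω₀/Q = 5460 rad/s; BW = Δω/(2π) = 869 Hz.

(a) f₀ = 1342 Hz  (b) Q = 1.545  (c) BW = 869 Hz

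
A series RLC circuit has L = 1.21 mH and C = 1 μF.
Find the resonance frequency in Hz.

Step 1 — Resonance condition Im(Z)=0 gives ω₀ = 1/√(LC).
Step 2 — ω₀ = 1/√(0.00121·1e-06) = 2.875e+04 rad/s.
Step 3 — f₀ = ω₀/(2π) = 4575 Hz.

f₀ = 4575 Hz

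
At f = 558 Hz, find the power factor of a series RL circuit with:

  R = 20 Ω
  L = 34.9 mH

Step 1 — Angular frequency: ω = 2π·f = 2π·558 = 3506 rad/s.
Step 2 — Component impedances:
  R: Z = R = 20 Ω
  L: Z = jωL = j·3506·0.0349 = 0 + j122.4 Ω
Step 3 — Series combination: Z_total = R + L = 20 + j122.4 Ω = 124∠80.7° Ω.
Step 4 — Power factor: PF = cos(φ) = Re(Z)/|Z| = 20/124 = 0.1613.
Step 5 — Type: Im(Z) = 122.4 ⇒ lagging (phase φ = 80.7°).

PF = 0.1613 (lagging, φ = 80.7°)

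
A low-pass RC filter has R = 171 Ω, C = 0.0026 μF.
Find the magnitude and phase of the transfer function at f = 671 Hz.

Step 1 — Angular frequency: ω = 2π·671 = 4216 rad/s.
Step 2 — Transfer function: H(jω) = 1/(1 + jωRC).
Step 3 — Denominator: 1 + jωRC = 1 + j·4216·171·2.6e-09 = 1 + j0.001874.
Step 4 — H = 1 - j0.001874.
Step 5 — Magnitude: |H| = 1 (-0.0 dB); phase: φ = -0.1°.

|H| = 1 (-0.0 dB), φ = -0.1°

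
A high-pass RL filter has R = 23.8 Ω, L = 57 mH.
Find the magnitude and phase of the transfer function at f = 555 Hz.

Step 1 — Angular frequency: ω = 2π·555 = 3487 rad/s.
Step 2 — Transfer function: H(jω) = jωL/(R + jωL).
Step 3 — Numerator jωL = j·198.8; denominator R + jωL = 23.8 + j198.8.
Step 4 — H = 0.9859 + j0.118.
Step 5 — Magnitude: |H| = 0.9929 (-0.1 dB); phase: φ = 6.8°.

|H| = 0.9929 (-0.1 dB), φ = 6.8°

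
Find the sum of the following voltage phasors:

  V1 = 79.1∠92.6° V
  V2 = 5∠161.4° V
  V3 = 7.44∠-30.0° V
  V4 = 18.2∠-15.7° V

Step 1 — Convert each phasor to rectangular form:
  V1 = 79.1·(cos(92.6°) + j·sin(92.6°)) = -3.588 + j79.02 V
  V2 = 5·(cos(161.4°) + j·sin(161.4°)) = -4.739 + j1.595 V
  V3 = 7.44·(cos(-30.0°) + j·sin(-30.0°)) = 6.443 - j3.72 V
  V4 = 18.2·(cos(-15.7°) + j·sin(-15.7°)) = 17.52 - j4.925 V
Step 2 — Sum components: V_total = 15.64 + j71.97 V.
Step 3 — Convert to polar: |V_total| = 73.65 V, ∠V_total = 77.7°.

V_total = 73.65∠77.7° V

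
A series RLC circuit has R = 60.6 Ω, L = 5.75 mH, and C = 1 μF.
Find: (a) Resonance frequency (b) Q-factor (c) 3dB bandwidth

Step 1 — Resonance: ω₀ = 1/√(LC) = 1/√(0.00575·1e-06) = 1.319e+04 rad/s.
Step 2 — f₀ = ω₀/(2π) = 2099 Hz.
Step 3 — Series Q: Q = ω₀L/R = 1.319e+04·0.00575/60.6 = 1.251.
Step 4 — Bandwidth: Δω = ω₀/Q = 1.054e+04 rad/s; BW = Δω/(2π) = 1677 Hz.

(a) f₀ = 2099 Hz  (b) Q = 1.251  (c) BW = 1677 Hz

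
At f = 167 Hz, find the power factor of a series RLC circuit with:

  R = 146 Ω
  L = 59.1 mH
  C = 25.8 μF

Step 1 — Angular frequency: ω = 2π·f = 2π·167 = 1049 rad/s.
Step 2 — Component impedances:
  R: Z = R = 146 Ω
  L: Z = jωL = j·1049·0.0591 = 0 + j62.01 Ω
  C: Z = 1/(jωC) = -j/(ω·C) = 0 - j36.94 Ω
Step 3 — Series combination: Z_total = R + L + C = 146 + j25.07 Ω = 148.1∠9.7° Ω.
Step 4 — Power factor: PF = cos(φ) = Re(Z)/|Z| = 146/148.14 = 0.9856.
Step 5 — Type: Im(Z) = 25.07 ⇒ lagging (phase φ = 9.7°).

PF = 0.9856 (lagging, φ = 9.7°)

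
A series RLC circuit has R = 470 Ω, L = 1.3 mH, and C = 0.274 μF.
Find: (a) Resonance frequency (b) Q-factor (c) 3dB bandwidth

Step 1 — Resonance condition Im(Z)=0 gives ω₀ = 1/√(LC).
Step 2 — ω₀ = 1/√(0.0013·2.74e-07) = 5.299e+04 rad/s.
Step 3 — f₀ = ω₀/(2π) = 8433 Hz.
Step 4 — Series Q: Q = ω₀L/R = 5.299e+04·0.0013/470 = 0.1466.
Step 5 — 3dB bandwidth: Δω = ω₀/Q = 3.615e+05 rad/s; BW = Δω/(2π) = 5.754e+04 Hz.

(a) f₀ = 8433 Hz  (b) Q = 0.1466  (c) BW = 5.754e+04 Hz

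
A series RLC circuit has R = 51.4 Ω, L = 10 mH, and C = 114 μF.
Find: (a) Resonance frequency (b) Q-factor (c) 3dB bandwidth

Step 1 — Resonance: ω₀ = 1/√(LC) = 1/√(0.01·0.000114) = 936.6 rad/s.
Step 2 — f₀ = ω₀/(2π) = 149.1 Hz.
Step 3 — Series Q: Q = ω₀L/R = 936.6·0.01/51.4 = 0.1822.
Step 4 — Bandwidth: Δω = ω₀/Q = 5140 rad/s; BW = Δω/(2π) = 818.1 Hz.

(a) f₀ = 149.1 Hz  (b) Q = 0.1822  (c) BW = 818.1 Hz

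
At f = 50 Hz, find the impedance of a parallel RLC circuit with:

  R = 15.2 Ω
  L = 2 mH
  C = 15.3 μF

Step 1 — Angular frequency: ω = 2π·f = 2π·50 = 314.2 rad/s.
Step 2 — Component impedances:
  R: Z = R = 15.2 Ω
  L: Z = jωL = j·314.2·0.002 = 0 + j0.6283 Ω
  C: Z = 1/(jωC) = -j/(ω·C) = 0 - j208 Ω
Step 3 — Parallel combination: 1/Z_total = 1/R + 1/L + 1/C; Z_total = 0.02609 + j0.6291 Ω = 0.6297∠87.6° Ω.

Z = 0.02609 + j0.6291 Ω = 0.6297∠87.6° Ω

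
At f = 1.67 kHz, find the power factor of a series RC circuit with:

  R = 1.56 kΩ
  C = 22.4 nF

Step 1 — Angular frequency: ω = 2π·f = 2π·1670 = 1.049e+04 rad/s.
Step 2 — Component impedances:
  R: Z = R = 1560 Ω
  C: Z = 1/(jωC) = -j/(ω·C) = 0 - j4255 Ω
Step 3 — Series combination: Z_total = R + C = 1560 - j4255 Ω = 4532∠-69.9° Ω.
Step 4 — Power factor: PF = cos(φ) = Re(Z)/|Z| = 1560/4531.55 = 0.3443.
Step 5 — Type: Im(Z) = -4255 ⇒ leading (phase φ = -69.9°).

PF = 0.3443 (leading, φ = -69.9°)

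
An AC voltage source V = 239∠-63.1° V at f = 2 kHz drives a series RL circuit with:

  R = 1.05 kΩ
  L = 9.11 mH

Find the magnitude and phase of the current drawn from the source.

Step 1 — Angular frequency: ω = 2π·f = 2π·2000 = 1.257e+04 rad/s.
Step 2 — Component impedances:
  R: Z = R = 1050 Ω
  L: Z = jωL = j·1.257e+04·0.00911 = 0 + j114.5 Ω
Step 3 — Series combination: Z_total = R + L = 1050 + j114.5 Ω = 1056∠6.2° Ω.
Step 4 — Source phasor: V = 239∠-63.1° V = 108.1 - j213.1 V.
Step 5 — Ohm's law: I = V / Z_total = (108.1 - j213.1) / (1050 + j114.5) = 0.0799 - j0.2117 A.
Step 6 — Convert to polar: |I| = 0.2263 A, ∠I = -69.3°.

I = 0.2263∠-69.3° A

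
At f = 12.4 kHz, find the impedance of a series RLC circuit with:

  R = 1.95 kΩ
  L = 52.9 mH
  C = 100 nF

Step 1 — Angular frequency: ω = 2π·f = 2π·1.24e+04 = 7.791e+04 rad/s.
Step 2 — Component impedances:
  R: Z = R = 1950 Ω
  L: Z = jωL = j·7.791e+04·0.0529 = 0 + j4122 Ω
  C: Z = 1/(jωC) = -j/(ω·C) = 0 - j128.4 Ω
Step 3 — Series combination: Z_total = R + L + C = 1950 + j3993 Ω = 4444∠64.0° Ω.

Z = 1950 + j3993 Ω = 4444∠64.0° Ω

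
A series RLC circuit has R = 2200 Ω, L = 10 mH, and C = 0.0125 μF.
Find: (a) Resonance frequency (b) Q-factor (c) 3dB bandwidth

Step 1 — Resonance condition Im(Z)=0 gives ω₀ = 1/√(LC).
Step 2 — ω₀ = 1/√(0.01·1.25e-08) = 8.944e+04 rad/s.
Step 3 — f₀ = ω₀/(2π) = 1.424e+04 Hz.
Step 4 — Series Q: Q = ω₀L/R = 8.944e+04·0.01/2200 = 0.4066.
Step 5 — 3dB bandwidth: Δω = ω₀/Q = 2.2e+05 rad/s; BW = Δω/(2π) = 3.501e+04 Hz.

(a) f₀ = 1.424e+04 Hz  (b) Q = 0.4066  (c) BW = 3.501e+04 Hz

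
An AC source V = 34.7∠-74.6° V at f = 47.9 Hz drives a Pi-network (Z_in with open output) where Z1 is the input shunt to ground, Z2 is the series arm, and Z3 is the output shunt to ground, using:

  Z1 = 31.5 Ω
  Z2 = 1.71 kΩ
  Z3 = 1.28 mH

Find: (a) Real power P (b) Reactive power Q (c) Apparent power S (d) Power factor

Step 1 — Angular frequency: ω = 2π·f = 2π·47.9 = 301 rad/s.
Step 2 — Component impedances:
  Z1: Z = R = 31.5 Ω
  Z2: Z = R = 1710 Ω
  Z3: Z = jωL = j·301·0.00128 = 0 + j0.3852 Ω
Step 3 — With open output, the series arm Z2 and the output shunt Z3 appear in series to ground: Z2 + Z3 = 1710 + j0.3852 Ω.
Step 4 — Parallel with input shunt Z1: Z_in = Z1 || (Z2 + Z3) = 30.93 + j0.000126 Ω = 30.93∠0.0° Ω.
Step 5 — Source phasor: V = 34.7∠-74.6° V = 9.215 - j33.45 V.
Step 6 — Current: I = V / Z = 0.2979 - j1.082 A = 1.122∠-74.6° A.
Step 7 — Complex power: S = V·I* = 38.93 + j0.0001586 VA.
Step 8 — Real power: P = Re(S) = 38.93 W.
Step 9 — Reactive power: Q = Im(S) = 0.0001586 VAR.
Step 10 — Apparent power: |S| = 38.93 VA.
Step 11 — Power factor: PF = P/|S| = 1 (lagging).

(a) P = 38.93 W  (b) Q = 0.0001586 VAR  (c) S = 38.93 VA  (d) PF = 1 (lagging)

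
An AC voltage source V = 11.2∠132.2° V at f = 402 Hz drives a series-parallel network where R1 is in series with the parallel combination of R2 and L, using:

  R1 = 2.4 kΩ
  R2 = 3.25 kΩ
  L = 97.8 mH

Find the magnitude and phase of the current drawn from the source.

Step 1 — Angular frequency: ω = 2π·f = 2π·402 = 2526 rad/s.
Step 2 — Component impedances:
  R1: Z = R = 2400 Ω
  R2: Z = R = 3250 Ω
  L: Z = jωL = j·2526·0.0978 = 0 + j247 Ω
Step 3 — Parallel branch: R2 || L = 1/(1/R2 + 1/L) = 18.67 + j245.6 Ω.
Step 4 — Series with R1: Z_total = R1 + (R2 || L) = 2419 + j245.6 Ω = 2431∠5.8° Ω.
Step 5 — Source phasor: V = 11.2∠132.2° V = -7.523 + j8.297 V.
Step 6 — Ohm's law: I = V / Z_total = (-7.523 + j8.297) / (2419 + j245.6) = -0.002734 + j0.003708 A.
Step 7 — Convert to polar: |I| = 0.004607 A, ∠I = 126.4°.

I = 0.004607∠126.4° A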